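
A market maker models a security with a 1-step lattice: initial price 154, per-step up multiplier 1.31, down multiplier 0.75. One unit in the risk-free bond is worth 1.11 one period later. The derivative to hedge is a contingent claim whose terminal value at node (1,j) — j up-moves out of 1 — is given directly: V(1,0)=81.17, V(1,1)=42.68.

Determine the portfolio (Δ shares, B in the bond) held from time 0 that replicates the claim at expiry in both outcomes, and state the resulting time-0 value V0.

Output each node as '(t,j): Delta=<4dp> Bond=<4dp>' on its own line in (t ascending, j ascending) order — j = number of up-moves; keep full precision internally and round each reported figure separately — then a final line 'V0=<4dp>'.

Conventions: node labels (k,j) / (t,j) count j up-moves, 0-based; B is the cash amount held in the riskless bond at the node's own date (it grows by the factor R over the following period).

(0,0): Delta=-0.4463 Bond=119.5668
V0=50.8346

No-arbitrage ⇒ martingale measure with p* = (R−d)/(u−d) = 0.6429.
Expiry values: V(1,0)=81.1700, V(1,1)=42.6800
(0,0): S=154.0000. Δ = (V_up−V_dn)/(S_up−S_dn) = (42.6800−81.1700)/(201.7400−115.5000) = -0.4463. V = [p*·42.6800 + (1−p*)·81.1700]/1.11 = 50.8346. B = V − Δ·S = 119.5668.
Sanity check at the root: Δ(0,0)·S0 + B(0,0) reproduces V0 = 50.8346.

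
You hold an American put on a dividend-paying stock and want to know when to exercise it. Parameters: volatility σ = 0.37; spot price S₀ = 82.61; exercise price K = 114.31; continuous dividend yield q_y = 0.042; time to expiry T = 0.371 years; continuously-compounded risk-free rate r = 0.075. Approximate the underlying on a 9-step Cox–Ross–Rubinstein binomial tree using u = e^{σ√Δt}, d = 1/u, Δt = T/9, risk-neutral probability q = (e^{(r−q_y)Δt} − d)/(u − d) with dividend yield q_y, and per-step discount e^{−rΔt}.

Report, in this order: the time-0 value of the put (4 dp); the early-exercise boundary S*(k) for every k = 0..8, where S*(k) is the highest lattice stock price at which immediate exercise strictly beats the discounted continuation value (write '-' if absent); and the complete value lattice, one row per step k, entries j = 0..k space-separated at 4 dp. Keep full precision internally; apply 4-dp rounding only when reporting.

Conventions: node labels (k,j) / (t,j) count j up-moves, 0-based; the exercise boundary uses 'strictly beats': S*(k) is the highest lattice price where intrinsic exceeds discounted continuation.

price = 31.7662
boundary = - 76.6315 82.6100 76.6315 82.6100 89.0549 82.6100 89.0549 96.0026
tree:
31.7662
37.6785 25.8202
43.2243 31.7000 19.8703
48.3687 37.6785 25.5208 14.1213
53.1409 43.2243 31.7000 19.2577 8.8704
57.5677 48.3687 37.6785 25.2551 13.1441 4.4834
61.6741 53.1409 43.2243 31.7000 18.6934 7.4577 1.4194
65.4833 57.5677 48.3687 37.6785 25.2551 11.9896 2.7933 0.0000
69.0169 61.6741 53.1409 43.2243 31.7000 18.3074 5.4970 0.0000 0.0000
72.2948 65.4833 57.5677 48.3687 37.6785 25.2551 10.8177 0.0000 0.0000 0.0000

Δt=0.04122, u=1.07802, d=0.92763, q=0.49028, disc=e^(-rΔt)=0.99691
k=9 terminal: V=max(K-S,0) → 72.2948 65.4833 57.5677 48.3687 37.6785 25.2551 10.8177 0.0000 0.0000 0.0000
k=8: j=0 S=45.2931 intr=69.0169 cont=68.7424 V=69.0169[EX]; j=1 S=52.6359 intr=61.6741 cont=61.4123 V=61.6741[EX]; j=2 S=61.1691 intr=53.1409 cont=52.8938 V=53.1409[EX]; j=3 S=71.0857 intr=43.2243 cont=42.9944 V=43.2243[EX]; j=4 S=82.6100 intr=31.7000 cont=31.4900 V=31.7000[EX]; j=5 S=96.0026 intr=18.3074 cont=18.1206 V=18.3074[EX]; j=6 S=111.5663 intr=2.7437 cont=5.4970 V=5.4970[hold]; j=7 S=129.6532 intr=0.0000 cont=0.0000 V=0.0000[hold]; j=8 S=150.6723 intr=0.0000 cont=0.0000 V=0.0000[hold]  S*(8)=96.0026
k=7: j=0 S=48.8267 intr=65.4833 cont=65.2149 V=65.4833[EX]; j=1 S=56.7423 intr=57.5677 cont=57.3130 V=57.5677[EX]; j=2 S=65.9413 intr=48.3687 cont=48.1299 V=48.3687[EX]; j=3 S=76.6315 intr=37.6785 cont=37.4582 V=37.6785[EX]; j=4 S=89.0549 intr=25.2551 cont=25.0563 V=25.2551[EX]; j=5 S=103.4923 intr=10.8177 cont=11.9896 V=11.9896[hold]; j=6 S=120.2702 intr=0.0000 cont=2.7933 V=2.7933[hold]; j=7 S=139.7682 intr=0.0000 cont=0.0000 V=0.0000[hold]  S*(7)=89.0549
k=6: j=0 S=52.6359 intr=61.6741 cont=61.4123 V=61.6741[EX]; j=1 S=61.1691 intr=53.1409 cont=52.8938 V=53.1409[EX]; j=2 S=71.0857 intr=43.2243 cont=42.9944 V=43.2243[EX]; j=3 S=82.6100 intr=31.7000 cont=31.4900 V=31.7000[EX]; j=4 S=96.0026 intr=18.3074 cont=18.6934 V=18.6934[hold]; j=5 S=111.5663 intr=2.7437 cont=7.4577 V=7.4577[hold]; j=6 S=129.6532 intr=0.0000 cont=1.4194 V=1.4194[hold]  S*(6)=82.6100
k=5: j=0 S=56.7423 intr=57.5677 cont=57.3130 V=57.5677[EX]; j=1 S=65.9413 intr=48.3687 cont=48.1299 V=48.3687[EX]; j=2 S=76.6315 intr=37.6785 cont=37.4582 V=37.6785[EX]; j=3 S=89.0549 intr=25.2551 cont=25.2450 V=25.2551[EX]; j=4 S=103.4923 intr=10.8177 cont=13.1441 V=13.1441[hold]; j=5 S=120.2702 intr=0.0000 cont=4.4834 V=4.4834[hold]  S*(5)=89.0549
k=4: j=0 S=61.1691 intr=53.1409 cont=52.8938 V=53.1409[EX]; j=1 S=71.0857 intr=43.2243 cont=42.9944 V=43.2243[EX]; j=2 S=82.6100 intr=31.7000 cont=31.4900 V=31.7000[EX]; j=3 S=96.0026 intr=18.3074 cont=19.2577 V=19.2577[hold]; j=4 S=111.5663 intr=2.7437 cont=8.8704 V=8.8704[hold]  S*(4)=82.6100
k=3: j=0 S=65.9413 intr=48.3687 cont=48.1299 V=48.3687[EX]; j=1 S=76.6315 intr=37.6785 cont=37.4582 V=37.6785[EX]; j=2 S=89.0549 intr=25.2551 cont=25.5208 V=25.5208[hold]; j=3 S=103.4923 intr=10.8177 cont=14.1213 V=14.1213[hold]  S*(3)=76.6315
k=2: j=0 S=71.0857 intr=43.2243 cont=42.9944 V=43.2243[EX]; j=1 S=82.6100 intr=31.7000 cont=31.6199 V=31.7000[EX]; j=2 S=96.0026 intr=18.3074 cont=19.8703 V=19.8703[hold]  S*(2)=82.6100
k=1: j=0 S=76.6315 intr=37.6785 cont=37.4582 V=37.6785[EX]; j=1 S=89.0549 intr=25.2551 cont=25.8202 V=25.8202[hold]  S*(1)=76.6315
k=0: j=0 S=82.6100 intr=31.7000 cont=31.7662 V=31.7662[hold]  S*(0)=-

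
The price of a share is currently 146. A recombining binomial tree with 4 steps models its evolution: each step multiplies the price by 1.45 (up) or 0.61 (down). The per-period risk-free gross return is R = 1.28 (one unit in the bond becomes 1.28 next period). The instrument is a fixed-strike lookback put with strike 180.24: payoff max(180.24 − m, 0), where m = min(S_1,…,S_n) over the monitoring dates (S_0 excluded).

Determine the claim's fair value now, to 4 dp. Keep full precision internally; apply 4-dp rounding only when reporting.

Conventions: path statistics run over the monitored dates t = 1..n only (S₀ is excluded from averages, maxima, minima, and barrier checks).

No-arbitrage gives p* = (R−d)/(u−d) = 0.7976: enumerate every path, weight its payoff by its p*-probability, and discount by R^4.
Enumerate all 2^4 = 16 price paths (U = up ×1.45, D = down ×0.61); each path with k up-moves has probability p*^k·(1−p*)^(4−k).
DDDD: m=20.2149, payoff=160.0251, prob=0.001678
UDDD: m=48.0519, payoff=132.1881, prob=0.006612
DUDD: m=48.0519, payoff=132.1881, prob=0.006612
UUDD: m=114.2217, payoff=66.0183, prob=0.026057
DDUD: m=48.0519, payoff=132.1881, prob=0.006612
UDUD: m=114.2217, payoff=66.0183, prob=0.026057
DUUD: m=89.0600, payoff=91.1800, prob=0.026057
UUUD: m=211.7000, payoff=0.0000, prob=0.102697
DDDU: m=33.1392, payoff=147.1008, prob=0.006612
UDDU: m=78.7736, payoff=101.4664, prob=0.026057
DUDU: m=78.7736, payoff=101.4664, prob=0.026057
UUDU: m=187.2486, payoff=0.0000, prob=0.102697
DDUU: m=54.3266, payoff=125.9134, prob=0.026057
UDUU: m=129.1370, payoff=51.1030, prob=0.102697
DUUU: m=89.0600, payoff=91.1800, prob=0.102697
UUUU: m=211.7000, payoff=0.0000, prob=0.404746
Price = Σ prob·payoff / R^4 = 32.860213 / 2.684355 = 12.2414

price = 12.2414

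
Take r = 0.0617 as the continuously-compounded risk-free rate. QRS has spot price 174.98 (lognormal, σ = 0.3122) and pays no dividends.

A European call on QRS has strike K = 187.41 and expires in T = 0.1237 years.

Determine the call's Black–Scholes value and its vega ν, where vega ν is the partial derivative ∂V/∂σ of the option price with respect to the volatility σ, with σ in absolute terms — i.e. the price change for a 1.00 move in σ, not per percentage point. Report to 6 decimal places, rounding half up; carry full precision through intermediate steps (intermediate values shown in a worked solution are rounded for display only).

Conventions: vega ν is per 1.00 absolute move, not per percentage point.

price = 3.586714
ν = 21.660534

σ√T = 0.3122·√0.1237 = 0.109804
d₁ = (ln(S/K) + (r+σ²/2)T) / (σ√T) = (ln(174.98/187.41) + (0.0617+0.3122²/2)·0.1237) / 0.109804 = (-0.068627 + 0.013661) / 0.109804 = -0.500586
d₂ = d₁ − σ√T = -0.500586 − 0.109804 = -0.610390
e^{−rT} = 0.992397
N(d₁) = 0.308331,  N(d₂) = 0.270802
Call price V = S·N(d₁) − K·e^{−rT}·N(d₂) = 53.951794 − 50.365080 = 3.586714
φ(d₁) = (1/√(2π))·e^{−d₁²/2} = 0.351962
ν = S·φ(d₁)·√T = 21.660534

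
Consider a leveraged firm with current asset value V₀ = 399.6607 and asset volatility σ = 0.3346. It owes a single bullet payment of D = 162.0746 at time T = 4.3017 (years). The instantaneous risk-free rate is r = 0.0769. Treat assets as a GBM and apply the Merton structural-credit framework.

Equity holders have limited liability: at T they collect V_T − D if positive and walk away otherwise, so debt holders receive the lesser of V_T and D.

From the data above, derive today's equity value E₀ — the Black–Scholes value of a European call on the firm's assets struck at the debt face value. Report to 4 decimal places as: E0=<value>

E0=285.3961

Equity is a call on the firm's assets struck at D = 162.0746:
d₁ = [ln(V₀/D) + (r + σ²/2)T] / (σ√T)
   = [ln(399.6607/162.0746) + (0.0769 + 0.5·0.3346²)·4.3017] / (0.3346·√4.3017)
   = [0.902559 + 0.571604] / 0.693978 = 2.124220
d₂ = d₁ − σ√T = 2.124220 − 0.693978 = 1.430242
N(d₁) = 0.983174,  N(d₂) = 0.923676,  e^(−rT) = 0.718348
E₀ = V₀·N(d₁) − D·e^(−rT)·N(d₂)
   = 399.6607·0.983174 − 162.0746·0.718348·0.923676 = 285.396127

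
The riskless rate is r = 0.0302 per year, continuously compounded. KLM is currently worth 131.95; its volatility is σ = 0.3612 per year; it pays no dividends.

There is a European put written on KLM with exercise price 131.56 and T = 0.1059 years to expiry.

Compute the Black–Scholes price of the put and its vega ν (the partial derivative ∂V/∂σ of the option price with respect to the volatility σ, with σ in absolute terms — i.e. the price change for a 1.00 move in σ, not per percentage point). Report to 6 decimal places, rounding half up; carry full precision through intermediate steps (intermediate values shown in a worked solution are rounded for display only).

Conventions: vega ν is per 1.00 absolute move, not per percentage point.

σ√T = 0.3612·√0.1059 = 0.117543
d₁ = (ln(S/K) + (r+σ²/2)T) / (σ√T) = (ln(131.95/131.56) + (0.0302+0.3612²/2)·0.1059) / 0.117543 = (0.002960 + 0.010106) / 0.117543 = 0.111163
d₂ = d₁ − σ√T = 0.111163 − 0.117543 = -0.006380
e^{−rT} = 0.996807
N(−d₁) = 0.455744,  N(−d₂) = 0.502545
Put price V = K·e^{−rT}·N(−d₂) − S·N(−d₁) = 65.903742 − 60.135376 = 5.768366
φ(d₁) = (1/√(2π))·e^{−d₁²/2} = 0.396485
ν = S·φ(d₁)·√T = 17.024882

price = 5.768366
ν = 17.024882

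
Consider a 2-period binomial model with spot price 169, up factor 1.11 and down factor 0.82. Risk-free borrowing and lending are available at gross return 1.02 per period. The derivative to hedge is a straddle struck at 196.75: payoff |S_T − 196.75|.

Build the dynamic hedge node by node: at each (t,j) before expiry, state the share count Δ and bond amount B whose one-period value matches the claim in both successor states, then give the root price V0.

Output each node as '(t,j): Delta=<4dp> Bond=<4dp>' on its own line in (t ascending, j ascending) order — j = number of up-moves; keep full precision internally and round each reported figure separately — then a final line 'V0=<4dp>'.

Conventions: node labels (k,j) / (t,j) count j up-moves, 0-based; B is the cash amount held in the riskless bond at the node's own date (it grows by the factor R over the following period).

No-arbitrage ⇒ martingale measure with p* = (R−d)/(u−d) = 0.6897.
Terminal payoffs: V(2,0)=83.1144, V(2,1)=42.9262, V(2,2)=11.4749
Node (1,0) S=138.5800: V=(p*·42.9262+(1−p*)·83.1144)/1.02=54.3122; Δ=(42.9262−83.1144)/(153.8238−113.6356)=-1.0000; B=V−Δ·S=192.8922
Node (1,1) S=187.5900: V=(p*·11.4749+(1−p*)·42.9262)/1.02=20.8193; Δ=(11.4749−42.9262)/(208.2249−153.8238)=-0.5781; B=V−Δ·S=129.2720
Node (0,0) S=169.0000: V=(p*·20.8193+(1−p*)·54.3122)/1.02=30.6016; Δ=(20.8193−54.3122)/(187.5900−138.5800)=-0.6834; B=V−Δ·S=146.0943
As a check, the time-0 holding Δ(0,0)·S0 + B(0,0) comes to 30.6016 — exactly V0.

(0,0): Delta=-0.6834 Bond=146.0943
(1,0): Delta=-1.0000 Bond=192.8922
(1,1): Delta=-0.5781 Bond=129.2720
V0=30.6016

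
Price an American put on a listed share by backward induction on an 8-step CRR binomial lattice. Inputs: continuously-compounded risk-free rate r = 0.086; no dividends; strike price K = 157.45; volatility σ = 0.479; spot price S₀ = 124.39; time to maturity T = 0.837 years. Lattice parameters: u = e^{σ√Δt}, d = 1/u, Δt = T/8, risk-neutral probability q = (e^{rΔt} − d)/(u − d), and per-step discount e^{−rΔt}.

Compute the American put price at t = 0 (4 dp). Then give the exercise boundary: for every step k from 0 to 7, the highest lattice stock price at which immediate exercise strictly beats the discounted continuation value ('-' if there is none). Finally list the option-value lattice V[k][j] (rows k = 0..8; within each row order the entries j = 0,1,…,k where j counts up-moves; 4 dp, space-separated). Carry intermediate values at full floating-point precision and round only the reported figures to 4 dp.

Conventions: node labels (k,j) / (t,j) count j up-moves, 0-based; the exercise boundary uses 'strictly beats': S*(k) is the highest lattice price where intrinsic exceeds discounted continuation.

price = 39.1040
boundary = - - 91.2451 78.1487 91.2451 106.5363 91.2451 106.5363
tree:
39.1040
51.6996 26.7356
66.2049 37.5789 15.9603
79.3013 50.9363 24.3909 7.4936
90.5180 66.2049 36.0084 12.7679 2.1508
100.1248 79.3013 50.9137 21.1828 4.2587 0.0000
108.3527 90.5180 66.2049 33.8281 8.4325 0.0000 0.0000
115.3997 100.1248 79.3013 50.9137 16.6966 0.0000 0.0000 0.0000
121.4352 108.3527 90.5180 66.2049 33.0600 0.0000 0.0000 0.0000 0.0000

Δt=0.10462  u=1.16758  d=0.85647  q=0.49039  discount=0.99104
step 8 (expiry): payoffs max(K−S,0) = 121.4352 108.3527 90.5180 66.2049 33.0600 0.0000 0.0000 0.0000 0.0000
step 7: (k=7,j=0): S=42.0503, K−S=115.3997, hold=113.9893 ⇒ V=115.3997 exercise | (k=7,j=1): S=57.3252, K−S=100.1248, hold=98.7145 ⇒ V=100.1248 exercise | (k=7,j=2): S=78.1487, K−S=79.3013, hold=77.8910 ⇒ V=79.3013 exercise | (k=7,j=3): S=106.5363, K−S=50.9137, hold=49.5034 ⇒ V=50.9137 exercise | (k=7,j=4): S=145.2357, K−S=12.2143, hold=16.6966 ⇒ V=16.6966 continue | (k=7,j=5): S=197.9928, K−S=0.0000, hold=0.0000 ⇒ V=0.0000 continue | (k=7,j=6): S=269.9140, K−S=0.0000, hold=0.0000 ⇒ V=0.0000 continue | (k=7,j=7): S=367.9607, K−S=0.0000, hold=0.0000 ⇒ V=0.0000 continue  boundary S*=106.5363
step 6: (k=6,j=0): S=49.0973, K−S=108.3527, hold=106.9424 ⇒ V=108.3527 exercise | (k=6,j=1): S=66.9320, K−S=90.5180, hold=89.1077 ⇒ V=90.5180 exercise | (k=6,j=2): S=91.2451, K−S=66.2049, hold=64.7946 ⇒ V=66.2049 exercise | (k=6,j=3): S=124.3900, K−S=33.0600, hold=33.8281 ⇒ V=33.8281 continue | (k=6,j=4): S=169.5749, K−S=0.0000, hold=8.4325 ⇒ V=8.4325 continue | (k=6,j=5): S=231.1732, K−S=0.0000, hold=0.0000 ⇒ V=0.0000 continue | (k=6,j=6): S=315.1472, K−S=0.0000, hold=0.0000 ⇒ V=0.0000 continue  boundary S*=91.2451
step 5: (k=5,j=0): S=57.3252, K−S=100.1248, hold=98.7145 ⇒ V=100.1248 exercise | (k=5,j=1): S=78.1487, K−S=79.3013, hold=77.8910 ⇒ V=79.3013 exercise | (k=5,j=2): S=106.5363, K−S=50.9137, hold=49.8767 ⇒ V=50.9137 exercise | (k=5,j=3): S=145.2357, K−S=12.2143, hold=21.1828 ⇒ V=21.1828 continue | (k=5,j=4): S=197.9928, K−S=0.0000, hold=4.2587 ⇒ V=4.2587 continue | (k=5,j=5): S=269.9140, K−S=0.0000, hold=0.0000 ⇒ V=0.0000 continue  boundary S*=106.5363
step 4: (k=4,j=0): S=66.9320, K−S=90.5180, hold=89.1077 ⇒ V=90.5180 exercise | (k=4,j=1): S=91.2451, K−S=66.2049, hold=64.7946 ⇒ V=66.2049 exercise | (k=4,j=2): S=124.3900, K−S=33.0600, hold=36.0084 ⇒ V=36.0084 continue | (k=4,j=3): S=169.5749, K−S=0.0000, hold=12.7679 ⇒ V=12.7679 continue | (k=4,j=4): S=231.1732, K−S=0.0000, hold=2.1508 ⇒ V=2.1508 continue  boundary S*=91.2451
step 3: (k=3,j=0): S=78.1487, K−S=79.3013, hold=77.8910 ⇒ V=79.3013 exercise | (k=3,j=1): S=106.5363, K−S=50.9137, hold=50.9363 ⇒ V=50.9363 continue | (k=3,j=2): S=145.2357, K−S=12.2143, hold=24.3909 ⇒ V=24.3909 continue | (k=3,j=3): S=197.9928, K−S=0.0000, hold=7.4936 ⇒ V=7.4936 continue  boundary S*=78.1487
step 2: (k=2,j=0): S=91.2451, K−S=66.2049, hold=64.8055 ⇒ V=66.2049 exercise | (k=2,j=1): S=124.3900, K−S=33.0600, hold=37.5789 ⇒ V=37.5789 continue | (k=2,j=2): S=169.5749, K−S=0.0000, hold=15.9603 ⇒ V=15.9603 continue  boundary S*=91.2451
step 1: (k=1,j=0): S=106.5363, K−S=50.9137, hold=51.6996 ⇒ V=51.6996 continue | (k=1,j=1): S=145.2357, K−S=12.2143, hold=26.7356 ⇒ V=26.7356 continue  boundary S*=-
step 0: (k=0,j=0): S=124.3900, K−S=33.0600, hold=39.1040 ⇒ V=39.1040 continue  boundary S*=-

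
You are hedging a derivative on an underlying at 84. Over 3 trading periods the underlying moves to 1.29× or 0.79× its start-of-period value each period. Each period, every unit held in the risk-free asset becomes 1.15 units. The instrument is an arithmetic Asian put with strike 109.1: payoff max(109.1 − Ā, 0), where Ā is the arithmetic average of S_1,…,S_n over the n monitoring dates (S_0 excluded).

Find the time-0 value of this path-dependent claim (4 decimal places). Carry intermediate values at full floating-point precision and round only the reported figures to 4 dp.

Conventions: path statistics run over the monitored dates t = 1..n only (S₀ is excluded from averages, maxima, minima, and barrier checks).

With p* = (R−d)/(u−d) = 0.7200, sum probability × payoff across the paths and divide by R^3.
Enumerate all 2^3 = 8 price paths (U = up ×1.29, D = down ×0.79); each path with k up-moves has probability p*^k·(1−p*)^(3−k).
DDD: Ā=53.3999, payoff=55.7001, prob=0.021952
UDD: Ā=87.1973, payoff=21.9027, prob=0.056448
DUD: Ā=73.1973, payoff=35.9027, prob=0.056448
UUD: Ā=119.5247, payoff=0.0000, prob=0.145152
DDU: Ā=62.1373, payoff=46.9627, prob=0.056448
UDU: Ā=101.4647, payoff=7.6353, prob=0.145152
DUU: Ā=87.4647, payoff=21.6353, prob=0.145152
UUU: Ā=142.8221, payoff=0.0000, prob=0.373248
Price = Σ prob·payoff / R^3 = 11.385368 / 1.520875 = 7.4861

price = 7.4861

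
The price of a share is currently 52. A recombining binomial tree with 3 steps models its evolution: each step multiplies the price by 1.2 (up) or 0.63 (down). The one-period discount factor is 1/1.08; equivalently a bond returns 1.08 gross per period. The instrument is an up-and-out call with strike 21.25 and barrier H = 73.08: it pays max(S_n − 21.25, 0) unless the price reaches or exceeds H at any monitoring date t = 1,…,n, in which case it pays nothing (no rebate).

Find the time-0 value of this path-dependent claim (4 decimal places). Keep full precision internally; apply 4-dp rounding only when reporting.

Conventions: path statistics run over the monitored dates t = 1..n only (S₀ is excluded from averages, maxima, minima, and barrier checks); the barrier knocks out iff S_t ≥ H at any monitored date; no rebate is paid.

price = 5.6937

Under the martingale measure an up-move has probability p* = 0.7895; value the claim as the probability-weighted average of per-path payoffs, discounted 3 periods at R = 1.08.
Enumerate all 2^3 = 8 price paths (U = up ×1.2, D = down ×0.63); each path with k up-moves has probability p*^k·(1−p*)^(3−k).
DDD: M=32.7600, payoff=0.0000, prob=0.009331
UDD: M=62.4000, payoff=3.5166, prob=0.034991
DUD: M=39.3120, payoff=3.5166, prob=0.034991
UUD: M=74.8800, payoff=0.0000, prob=0.131214
DDU: M=32.7600, payoff=3.5166, prob=0.034991
UDU: M=62.4000, payoff=25.9244, prob=0.131214
DUU: M=47.1744, payoff=25.9244, prob=0.131214
UUU: M=89.8560, payoff=0.0000, prob=0.492054
Price = Σ prob·payoff / R^3 = 7.172451 / 1.259712 = 5.6937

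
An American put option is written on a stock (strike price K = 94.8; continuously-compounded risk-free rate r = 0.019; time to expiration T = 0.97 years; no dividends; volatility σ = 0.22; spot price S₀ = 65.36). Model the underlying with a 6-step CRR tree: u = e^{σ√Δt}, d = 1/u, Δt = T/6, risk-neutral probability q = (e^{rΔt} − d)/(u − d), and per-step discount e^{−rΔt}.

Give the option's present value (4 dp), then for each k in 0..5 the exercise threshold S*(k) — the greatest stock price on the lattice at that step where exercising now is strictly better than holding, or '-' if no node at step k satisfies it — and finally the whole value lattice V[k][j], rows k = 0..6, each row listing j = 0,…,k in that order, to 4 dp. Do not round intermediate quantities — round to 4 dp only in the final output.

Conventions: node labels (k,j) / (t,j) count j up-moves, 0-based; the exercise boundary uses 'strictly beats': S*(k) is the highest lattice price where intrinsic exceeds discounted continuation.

price = 29.4400
boundary = 65.3600 71.4050 65.3600 71.4050 78.0090 85.2239
tree:
29.4400
34.9732 23.3950
40.0380 29.4400 17.2210
44.6740 34.9732 23.3950 11.0359
48.9176 40.0380 29.4400 16.7910 5.2394
52.8019 44.6740 34.9732 23.3950 9.5761 0.8524
56.3573 48.9176 40.0380 29.4400 16.7910 1.6940 0.0000

params: Δt=0.16167 u=1.09249 d=0.91534 q=0.49527 e^(-rΔt)=0.99693
t_6 payoffs: 56.3573 48.9176 40.0380 29.4400 16.7910 1.6940 0.0000
t_5: node(5,0) S=41.9981 payoff=52.8019 vs cont=52.5111 → 52.8019 [stop]  node(5,1) S=50.1260 payoff=44.6740 vs cont=44.3833 → 44.6740 [stop]  node(5,2) S=59.8268 payoff=34.9732 vs cont=34.6825 → 34.9732 [stop]  node(5,3) S=71.4050 payoff=23.3950 vs cont=23.1043 → 23.3950 [stop]  node(5,4) S=85.2239 payoff=9.5761 vs cont=9.2854 → 9.5761 [stop]  node(5,5) S=101.7172 payoff=0.0000 vs cont=0.8524 → 0.8524 [wait]  ⇒ S*(5)=85.2239
t_4: node(4,0) S=45.8824 payoff=48.9176 vs cont=48.6268 → 48.9176 [stop]  node(4,1) S=54.7620 payoff=40.0380 vs cont=39.7473 → 40.0380 [stop]  node(4,2) S=65.3600 payoff=29.4400 vs cont=29.1493 → 29.4400 [stop]  node(4,3) S=78.0090 payoff=16.7910 vs cont=16.5002 → 16.7910 [stop]  node(4,4) S=93.1060 payoff=1.6940 vs cont=5.2394 → 5.2394 [wait]  ⇒ S*(4)=78.0090
t_3: node(3,0) S=50.1260 payoff=44.6740 vs cont=44.3833 → 44.6740 [stop]  node(3,1) S=59.8268 payoff=34.9732 vs cont=34.6825 → 34.9732 [stop]  node(3,2) S=71.4050 payoff=23.3950 vs cont=23.1043 → 23.3950 [stop]  node(3,3) S=85.2239 payoff=9.5761 vs cont=11.0359 → 11.0359 [wait]  ⇒ S*(3)=71.4050
t_2: node(2,0) S=54.7620 payoff=40.0380 vs cont=39.7473 → 40.0380 [stop]  node(2,1) S=65.3600 payoff=29.4400 vs cont=29.1493 → 29.4400 [stop]  node(2,2) S=78.0090 payoff=16.7910 vs cont=17.2210 → 17.2210 [wait]  ⇒ S*(2)=65.3600
t_1: node(1,0) S=59.8268 payoff=34.9732 vs cont=34.6825 → 34.9732 [stop]  node(1,1) S=71.4050 payoff=23.3950 vs cont=23.3166 → 23.3950 [stop]  ⇒ S*(1)=71.4050
t_0: node(0,0) S=65.3600 payoff=29.4400 vs cont=29.1493 → 29.4400 [stop]  ⇒ S*(0)=65.3600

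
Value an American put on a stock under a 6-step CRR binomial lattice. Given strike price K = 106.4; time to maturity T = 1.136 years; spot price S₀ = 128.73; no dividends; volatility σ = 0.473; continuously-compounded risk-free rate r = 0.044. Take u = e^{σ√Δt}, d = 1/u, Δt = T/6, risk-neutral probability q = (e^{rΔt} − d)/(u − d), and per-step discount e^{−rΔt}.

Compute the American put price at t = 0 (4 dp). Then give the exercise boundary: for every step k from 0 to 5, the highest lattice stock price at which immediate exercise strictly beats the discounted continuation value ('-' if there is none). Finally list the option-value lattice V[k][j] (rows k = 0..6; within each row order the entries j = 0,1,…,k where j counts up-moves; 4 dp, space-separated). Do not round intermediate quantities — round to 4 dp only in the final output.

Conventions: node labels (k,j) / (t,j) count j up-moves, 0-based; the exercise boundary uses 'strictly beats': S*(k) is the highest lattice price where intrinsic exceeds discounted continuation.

price = 12.6431
boundary = - - - - 56.5125 69.4270
tree:
12.6431
18.8256 5.8662
27.1758 9.7039 1.6242
37.7344 15.7017 3.0838 0.0000
49.8875 24.6427 5.8551 0.0000 0.0000
60.3997 36.9730 11.1169 0.0000 0.0000 0.0000
68.9565 49.8875 21.1073 0.0000 0.0000 0.0000 0.0000

Δt=0.18933, u=1.22852, d=0.81398, q=0.46891, disc=e^(-rΔt)=0.99170
k=6 terminal: V=max(K-S,0) → 68.9565 49.8875 21.1073 0.0000 0.0000 0.0000 0.0000
k=5: j=0 S=46.0003 intr=60.3997 cont=59.5170 V=60.3997[EX]; j=1 S=69.4270 intr=36.9730 cont=36.0903 V=36.9730[EX]; j=2 S=104.7842 intr=1.6158 cont=11.1169 V=11.1169[hold]; j=3 S=158.1480 intr=0.0000 cont=0.0000 V=0.0000[hold]; j=4 S=238.6884 intr=0.0000 cont=0.0000 V=0.0000[hold]; j=5 S=360.2458 intr=0.0000 cont=0.0000 V=0.0000[hold]  S*(5)=69.4270
k=4: j=0 S=56.5125 intr=49.8875 cont=49.0048 V=49.8875[EX]; j=1 S=85.2927 intr=21.1073 cont=24.6427 V=24.6427[hold]; j=2 S=128.7300 intr=0.0000 cont=5.8551 V=5.8551[hold]; j=3 S=194.2887 intr=0.0000 cont=0.0000 V=0.0000[hold]; j=4 S=293.2345 intr=0.0000 cont=0.0000 V=0.0000[hold]  S*(4)=56.5125
k=3: j=0 S=69.4270 intr=36.9730 cont=37.7344 V=37.7344[hold]; j=1 S=104.7842 intr=1.6158 cont=15.7017 V=15.7017[hold]; j=2 S=158.1480 intr=0.0000 cont=3.0838 V=3.0838[hold]; j=3 S=238.6884 intr=0.0000 cont=0.0000 V=0.0000[hold]  S*(3)=-
k=2: j=0 S=85.2927 intr=21.1073 cont=27.1758 V=27.1758[hold]; j=1 S=128.7300 intr=0.0000 cont=9.7039 V=9.7039[hold]; j=2 S=194.2887 intr=0.0000 cont=1.6242 V=1.6242[hold]  S*(2)=-
k=1: j=0 S=104.7842 intr=1.6158 cont=18.8256 V=18.8256[hold]; j=1 S=158.1480 intr=0.0000 cont=5.8662 V=5.8662[hold]  S*(1)=-
k=0: j=0 S=128.7300 intr=0.0000 cont=12.6431 V=12.6431[hold]  S*(0)=-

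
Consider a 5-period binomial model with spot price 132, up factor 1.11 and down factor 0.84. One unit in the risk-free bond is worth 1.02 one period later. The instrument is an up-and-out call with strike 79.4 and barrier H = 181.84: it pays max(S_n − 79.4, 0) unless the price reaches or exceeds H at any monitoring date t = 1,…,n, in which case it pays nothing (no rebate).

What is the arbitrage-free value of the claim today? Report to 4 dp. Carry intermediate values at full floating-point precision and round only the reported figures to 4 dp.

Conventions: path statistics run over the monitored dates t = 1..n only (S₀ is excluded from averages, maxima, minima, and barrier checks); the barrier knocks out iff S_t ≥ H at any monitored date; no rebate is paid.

No-arbitrage gives p* = (R−d)/(u−d) = 0.6667: enumerate every path, weight its payoff by its p*-probability, and discount by R^5.
Enumerate all 2^5 = 32 price paths (U = up ×1.11, D = down ×0.84); each path with k up-moves has probability p*^k·(1−p*)^(5−k).
DDDDD: M=110.8800, payoff=0.0000, prob=0.004115
UDDDD: M=146.5200, payoff=0.0000, prob=0.008230
DUDDD: M=123.0768, payoff=0.0000, prob=0.008230
UUDDD: M=162.6372, payoff=16.9957, prob=0.016461
DDUDD: M=110.8800, payoff=0.0000, prob=0.008230
UDUDD: M=146.5200, payoff=16.9957, prob=0.016461
DUUDD: M=136.6152, payoff=16.9957, prob=0.016461
UUUDD: M=180.5273, payoff=47.9801, prob=0.032922
DDDUD: M=110.8800, payoff=0.0000, prob=0.008230
UDDUD: M=146.5200, payoff=16.9957, prob=0.016461
DUDUD: M=123.0768, payoff=16.9957, prob=0.016461
UUDUD: M=162.6372, payoff=47.9801, prob=0.032922
DDUUD: M=114.7568, payoff=16.9957, prob=0.016461
UDUUD: M=151.6429, payoff=47.9801, prob=0.032922
DUUUD: M=151.6429, payoff=47.9801, prob=0.032922
UUUUD: M=200.3853, payoff=0.0000, prob=0.065844
DDDDU: M=110.8800, payoff=0.0000, prob=0.008230
UDDDU: M=146.5200, payoff=16.9957, prob=0.016461
DUDDU: M=123.0768, payoff=16.9957, prob=0.016461
UUDDU: M=162.6372, payoff=47.9801, prob=0.032922
DDUDU: M=110.8800, payoff=16.9957, prob=0.016461
UDUDU: M=146.5200, payoff=47.9801, prob=0.032922
DUUDU: M=136.6152, payoff=47.9801, prob=0.032922
UUUDU: M=180.5273, payoff=88.9236, prob=0.065844
DDDUU: M=110.8800, payoff=16.9957, prob=0.016461
UDDUU: M=146.5200, payoff=47.9801, prob=0.032922
DUDUU: M=127.3801, payoff=47.9801, prob=0.032922
UUDUU: M=168.3236, payoff=88.9236, prob=0.065844
DDUUU: M=127.3801, payoff=47.9801, prob=0.032922
UDUUU: M=168.3236, payoff=88.9236, prob=0.065844
DUUUU: M=168.3236, payoff=88.9236, prob=0.065844
UUUUU: M=222.4277, payoff=0.0000, prob=0.131687
Price = Σ prob·payoff / R^5 = 42.013773 / 1.104081 = 38.0532

price = 38.0532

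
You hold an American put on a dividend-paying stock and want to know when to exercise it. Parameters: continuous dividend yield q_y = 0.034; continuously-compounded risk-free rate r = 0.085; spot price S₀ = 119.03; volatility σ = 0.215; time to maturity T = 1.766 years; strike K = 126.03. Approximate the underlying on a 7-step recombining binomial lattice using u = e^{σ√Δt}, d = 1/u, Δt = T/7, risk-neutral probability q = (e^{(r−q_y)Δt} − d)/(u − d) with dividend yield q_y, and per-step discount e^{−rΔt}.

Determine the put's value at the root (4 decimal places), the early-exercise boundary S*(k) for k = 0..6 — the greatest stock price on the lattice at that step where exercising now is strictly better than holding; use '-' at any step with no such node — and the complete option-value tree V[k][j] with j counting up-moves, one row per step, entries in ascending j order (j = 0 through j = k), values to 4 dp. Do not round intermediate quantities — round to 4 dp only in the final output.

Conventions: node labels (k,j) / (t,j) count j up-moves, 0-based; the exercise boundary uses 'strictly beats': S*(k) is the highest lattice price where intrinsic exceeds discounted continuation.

params: Δt=0.25229 u=1.11404 d=0.89764 q=0.53287 e^(-rΔt)=0.97878
t_7 payoffs: 70.1368 56.6621 39.9390 19.1844 0.0000 0.0000 0.0000 0.0000
t_6: node(6,0) S=62.2671 payoff=63.7629 vs cont=61.6208 → 63.7629 [stop]  node(6,1) S=77.2784 payoff=48.7516 vs cont=46.7378 → 48.7516 [stop]  node(6,2) S=95.9085 payoff=30.1215 vs cont=28.2668 → 30.1215 [stop]  node(6,3) S=119.0300 payoff=7.0000 vs cont=8.7715 → 8.7715 [wait]  node(6,4) S=147.7256 payoff=0.0000 vs cont=0.0000 → 0.0000 [wait]  node(6,5) S=183.3390 payoff=0.0000 vs cont=0.0000 → 0.0000 [wait]  node(6,6) S=227.5380 payoff=0.0000 vs cont=0.0000 → 0.0000 [wait]  ⇒ S*(6)=95.9085
t_5: node(5,0) S=69.3679 payoff=56.6621 vs cont=54.5807 → 56.6621 [stop]  node(5,1) S=86.0910 payoff=39.9390 vs cont=38.0005 → 39.9390 [stop]  node(5,2) S=106.8456 payoff=19.1844 vs cont=18.3470 → 19.1844 [stop]  node(5,3) S=132.6038 payoff=0.0000 vs cont=4.0105 → 4.0105 [wait]  node(5,4) S=164.5717 payoff=0.0000 vs cont=0.0000 → 0.0000 [wait]  node(5,5) S=204.2464 payoff=0.0000 vs cont=0.0000 → 0.0000 [wait]  ⇒ S*(5)=106.8456
t_4: node(4,0) S=77.2784 payoff=48.7516 vs cont=46.7378 → 48.7516 [stop]  node(4,1) S=95.9085 payoff=30.1215 vs cont=28.2668 → 30.1215 [stop]  node(4,2) S=119.0300 payoff=7.0000 vs cont=10.8632 → 10.8632 [wait]  node(4,3) S=147.7256 payoff=0.0000 vs cont=1.8337 → 1.8337 [wait]  node(4,4) S=183.3390 payoff=0.0000 vs cont=0.0000 → 0.0000 [wait]  ⇒ S*(4)=95.9085
t_3: node(3,0) S=86.0910 payoff=39.9390 vs cont=38.0005 → 39.9390 [stop]  node(3,1) S=106.8456 payoff=19.1844 vs cont=19.4380 → 19.4380 [wait]  node(3,2) S=132.6038 payoff=0.0000 vs cont=5.9232 → 5.9232 [wait]  node(3,3) S=164.5717 payoff=0.0000 vs cont=0.8384 → 0.8384 [wait]  ⇒ S*(3)=86.0910
t_2: node(2,0) S=95.9085 payoff=30.1215 vs cont=28.3991 → 30.1215 [stop]  node(2,1) S=119.0300 payoff=7.0000 vs cont=11.9768 → 11.9768 [wait]  node(2,2) S=147.7256 payoff=0.0000 vs cont=3.1455 → 3.1455 [wait]  ⇒ S*(2)=95.9085
t_1: node(1,0) S=106.8456 payoff=19.1844 vs cont=20.0188 → 20.0188 [wait]  node(1,1) S=132.6038 payoff=0.0000 vs cont=7.1166 → 7.1166 [wait]  ⇒ S*(1)=-
t_0: node(0,0) S=119.0300 payoff=7.0000 vs cont=12.8647 → 12.8647 [wait]  ⇒ S*(0)=-

price = 12.8647
boundary = - - 95.9085 86.0910 95.9085 106.8456 95.9085
tree:
12.8647
20.0188 7.1166
30.1215 11.9768 3.1455
39.9390 19.4380 5.9232 0.8384
48.7516 30.1215 10.8632 1.8337 0.0000
56.6621 39.9390 19.1844 4.0105 0.0000 0.0000
63.7629 48.7516 30.1215 8.7715 0.0000 0.0000 0.0000
70.1368 56.6621 39.9390 19.1844 0.0000 0.0000 0.0000 0.0000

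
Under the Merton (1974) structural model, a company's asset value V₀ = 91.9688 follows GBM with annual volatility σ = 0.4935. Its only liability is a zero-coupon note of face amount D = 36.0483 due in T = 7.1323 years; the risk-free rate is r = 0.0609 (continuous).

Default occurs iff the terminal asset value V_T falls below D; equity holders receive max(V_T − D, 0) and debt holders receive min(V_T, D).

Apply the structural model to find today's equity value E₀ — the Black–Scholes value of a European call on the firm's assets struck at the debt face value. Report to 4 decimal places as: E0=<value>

E0=72.7225

Equity is a call on the firm's assets struck at D = 36.0483:
d₁ = [ln(V₀/D) + (r + σ²/2)T] / (σ√T)
   = [ln(91.9688/36.0483) + (0.0609 + 0.5·0.4935²)·7.1323] / (0.4935·√7.1323)
   = [0.936590 + 1.302865] / 1.317959 = 1.699184
d₂ = d₁ − σ√T = 1.699184 − 1.317959 = 0.381225
N(d₁) = 0.955358,  N(d₂) = 0.648482,  e^(−rT) = 0.647681
E₀ = V₀·N(d₁) − D·e^(−rT)·N(d₂)
   = 91.9688·0.955358 − 36.0483·0.647681·0.648482 = 72.722484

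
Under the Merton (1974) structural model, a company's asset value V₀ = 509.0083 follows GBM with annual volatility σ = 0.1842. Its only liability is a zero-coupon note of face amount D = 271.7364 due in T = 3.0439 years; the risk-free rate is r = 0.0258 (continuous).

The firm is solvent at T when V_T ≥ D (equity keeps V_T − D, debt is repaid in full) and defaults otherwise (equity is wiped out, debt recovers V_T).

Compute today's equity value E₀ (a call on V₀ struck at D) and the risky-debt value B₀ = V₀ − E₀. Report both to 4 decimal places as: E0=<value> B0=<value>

Equity is a call on the firm's assets struck at D = 271.7364:
d₁ = [ln(V₀/D) + (r + σ²/2)T] / (σ√T)
   = [ln(509.0083/271.7364) + (0.0258 + 0.5·0.1842²)·3.0439] / (0.1842·√3.0439)
   = [0.627632 + 0.130172] / 0.321370 = 2.358044
d₂ = d₁ − σ√T = 2.358044 − 0.321370 = 2.036674
N(d₁) = 0.990814,  N(d₂) = 0.979159,  e^(−rT) = 0.924472
E₀ = V₀·N(d₁) − D·e^(−rT)·N(d₂)
   = 509.0083·0.990814 − 271.7364·0.924472·0.979159 = 258.355615
B₀ = V₀ − E₀ = 509.0083 − 258.355615 = 250.652685

E0=258.3556 B0=250.6527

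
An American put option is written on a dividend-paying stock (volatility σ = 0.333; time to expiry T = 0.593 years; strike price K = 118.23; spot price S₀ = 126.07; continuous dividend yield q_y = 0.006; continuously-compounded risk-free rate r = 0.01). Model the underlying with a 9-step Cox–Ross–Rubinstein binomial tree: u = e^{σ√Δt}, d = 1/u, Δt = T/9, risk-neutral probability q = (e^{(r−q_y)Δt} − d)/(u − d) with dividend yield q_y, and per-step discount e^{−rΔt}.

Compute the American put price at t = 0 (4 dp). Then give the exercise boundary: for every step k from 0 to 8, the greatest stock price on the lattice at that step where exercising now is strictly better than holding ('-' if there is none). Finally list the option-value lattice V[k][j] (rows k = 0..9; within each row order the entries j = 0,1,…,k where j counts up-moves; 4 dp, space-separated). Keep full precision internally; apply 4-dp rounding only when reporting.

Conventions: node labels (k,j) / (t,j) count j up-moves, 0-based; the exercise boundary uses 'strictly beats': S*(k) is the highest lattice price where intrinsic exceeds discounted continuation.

params: Δt=0.06589 u=1.08924 d=0.91807 q=0.48018 e^(-rΔt)=0.99934
t_9 payoffs: 59.8168 48.9264 36.0057 20.6760 2.4884 0.0000 0.0000 0.0000 0.0000 0.0000
t_8: node(8,0) S=63.6258 payoff=54.6042 vs cont=54.5514 → 54.6042 [stop]  node(8,1) S=75.4880 payoff=42.7420 vs cont=42.6939 → 42.7420 [stop]  node(8,2) S=89.5618 payoff=28.6682 vs cont=28.6258 → 28.6682 [stop]  node(8,3) S=106.2594 payoff=11.9706 vs cont=11.9348 → 11.9706 [stop]  node(8,4) S=126.0700 payoff=0.0000 vs cont=1.2927 → 1.2927 [wait]  node(8,5) S=149.5741 payoff=0.0000 vs cont=0.0000 → 0.0000 [wait]  node(8,6) S=177.4602 payoff=0.0000 vs cont=0.0000 → 0.0000 [wait]  node(8,7) S=210.5452 payoff=0.0000 vs cont=0.0000 → 0.0000 [wait]  node(8,8) S=249.7986 payoff=0.0000 vs cont=0.0000 → 0.0000 [wait]  ⇒ S*(8)=106.2594
t_7: node(7,0) S=69.3036 payoff=48.9264 vs cont=48.8759 → 48.9264 [stop]  node(7,1) S=82.2243 payoff=36.0057 vs cont=35.9603 → 36.0057 [stop]  node(7,2) S=97.5540 payoff=20.6760 vs cont=20.6367 → 20.6760 [stop]  node(7,3) S=115.7416 payoff=2.4884 vs cont=6.8387 → 6.8387 [wait]  node(7,4) S=137.3201 payoff=0.0000 vs cont=0.6715 → 0.6715 [wait]  node(7,5) S=162.9216 payoff=0.0000 vs cont=0.0000 → 0.0000 [wait]  node(7,6) S=193.2961 payoff=0.0000 vs cont=0.0000 → 0.0000 [wait]  node(7,7) S=229.3336 payoff=0.0000 vs cont=0.0000 → 0.0000 [wait]  ⇒ S*(7)=97.5540
t_6: node(6,0) S=75.4880 payoff=42.7420 vs cont=42.6939 → 42.7420 [stop]  node(6,1) S=89.5618 payoff=28.6682 vs cont=28.6258 → 28.6682 [stop]  node(6,2) S=106.2594 payoff=11.9706 vs cont=14.0224 → 14.0224 [wait]  node(6,3) S=126.0700 payoff=0.0000 vs cont=3.8748 → 3.8748 [wait]  node(6,4) S=149.5741 payoff=0.0000 vs cont=0.3488 → 0.3488 [wait]  node(6,5) S=177.4602 payoff=0.0000 vs cont=0.0000 → 0.0000 [wait]  node(6,6) S=210.5452 payoff=0.0000 vs cont=0.0000 → 0.0000 [wait]  ⇒ S*(6)=89.5618
t_5: node(5,0) S=82.2243 payoff=36.0057 vs cont=35.9603 → 36.0057 [stop]  node(5,1) S=97.5540 payoff=20.6760 vs cont=21.6213 → 21.6213 [wait]  node(5,2) S=115.7416 payoff=2.4884 vs cont=9.1436 → 9.1436 [wait]  node(5,3) S=137.3201 payoff=0.0000 vs cont=2.1802 → 2.1802 [wait]  node(5,4) S=162.9216 payoff=0.0000 vs cont=0.1812 → 0.1812 [wait]  node(5,5) S=193.2961 payoff=0.0000 vs cont=0.0000 → 0.0000 [wait]  ⇒ S*(5)=82.2243
t_4: node(4,0) S=89.5618 payoff=28.6682 vs cont=29.0793 → 29.0793 [wait]  node(4,1) S=106.2594 payoff=11.9706 vs cont=15.6194 → 15.6194 [wait]  node(4,2) S=126.0700 payoff=0.0000 vs cont=5.7961 → 5.7961 [wait]  node(4,3) S=149.5741 payoff=0.0000 vs cont=1.2195 → 1.2195 [wait]  node(4,4) S=177.4602 payoff=0.0000 vs cont=0.0941 → 0.0941 [wait]  ⇒ S*(4)=-
t_3: node(3,0) S=97.5540 payoff=20.6760 vs cont=22.6012 → 22.6012 [wait]  node(3,1) S=115.7416 payoff=2.4884 vs cont=10.8952 → 10.8952 [wait]  node(3,2) S=137.3201 payoff=0.0000 vs cont=3.5961 → 3.5961 [wait]  node(3,3) S=162.9216 payoff=0.0000 vs cont=0.6787 → 0.6787 [wait]  ⇒ S*(3)=-
t_2: node(2,0) S=106.2594 payoff=11.9706 vs cont=16.9690 → 16.9690 [wait]  node(2,1) S=126.0700 payoff=0.0000 vs cont=7.3855 → 7.3855 [wait]  node(2,2) S=149.5741 payoff=0.0000 vs cont=2.1938 → 2.1938 [wait]  ⇒ S*(2)=-
t_1: node(1,0) S=115.7416 payoff=2.4884 vs cont=12.3590 → 12.3590 [wait]  node(1,1) S=137.3201 payoff=0.0000 vs cont=4.8893 → 4.8893 [wait]  ⇒ S*(1)=-
t_0: node(0,0) S=126.0700 payoff=0.0000 vs cont=8.7664 → 8.7664 [wait]  ⇒ S*(0)=-

price = 8.7664
boundary = - - - - - 82.2243 89.5618 97.5540 106.2594
tree:
8.7664
12.3590 4.8893
16.9690 7.3855 2.1938
22.6012 10.8952 3.5961 0.6787
29.0793 15.6194 5.7961 1.2195 0.0941
36.0057 21.6213 9.1436 2.1802 0.1812 0.0000
42.7420 28.6682 14.0224 3.8748 0.3488 0.0000 0.0000
48.9264 36.0057 20.6760 6.8387 0.6715 0.0000 0.0000 0.0000
54.6042 42.7420 28.6682 11.9706 1.2927 0.0000 0.0000 0.0000 0.0000
59.8168 48.9264 36.0057 20.6760 2.4884 0.0000 0.0000 0.0000 0.0000 0.0000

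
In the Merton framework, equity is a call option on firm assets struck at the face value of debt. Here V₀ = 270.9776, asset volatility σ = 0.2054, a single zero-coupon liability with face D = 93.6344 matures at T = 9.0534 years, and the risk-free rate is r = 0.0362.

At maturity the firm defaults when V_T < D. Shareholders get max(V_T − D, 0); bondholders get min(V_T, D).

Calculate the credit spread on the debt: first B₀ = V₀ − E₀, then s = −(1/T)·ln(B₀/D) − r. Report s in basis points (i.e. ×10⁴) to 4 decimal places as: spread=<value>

spread=5.5923

Apply the equity-as-call identities (strike 93.6344, horizon 9.0534 years):
d₁ = [ln(V₀/D) + (r + σ²/2)T] / (σ√T)
   = [ln(270.9776/93.6344) + (0.0362 + 0.5·0.2054²)·9.0534] / (0.2054·√9.0534)
   = [1.062638 + 0.518711] / 0.618025 = 2.558712
d₂ = d₁ − σ√T = 2.558712 − 0.618025 = 1.940687
N(d₁) = 0.994747,  N(d₂) = 0.973852,  e^(−rT) = 0.720555
E₀ = V₀·N(d₁) − D·e^(−rT)·N(d₂)
   = 270.9776·0.994747 − 93.6344·0.720555·0.973852 = 203.849562
B₀ = V₀ − E₀ = 270.9776 − 203.849562 = 67.128038
spread = −(1/T)·ln(B₀/D) − r = −(1/9.0534)·ln(67.128038/93.6344) − 0.0362 = 0.00055923
in basis points: 0.00055923 × 10⁴ = 5.5923 bp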